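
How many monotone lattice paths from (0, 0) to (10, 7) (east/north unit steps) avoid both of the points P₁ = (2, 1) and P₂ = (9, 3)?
Number of paths = 9879

Inclusion–exclusion. Total paths: C(17, 10) = 19448. Through P₁: C(3, 2)·C(14, 8) = 9009. Through P₂: C(12, 9)·C(5, 1) = 1100. Since P₁ is strictly southwest of P₂, a monotone path through both must visit P₁ then P₂; paths through both = C(3, 2)·C(9, 7)·C(5, 1) = 540. Avoid both = 19448 − 9009 − 1100 + 540 = 9879.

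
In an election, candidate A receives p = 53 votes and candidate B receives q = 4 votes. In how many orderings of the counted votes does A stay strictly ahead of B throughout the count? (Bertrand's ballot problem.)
Strict-lead orderings = 339570

Total orderings of the 57 votes with 53 for A: C(57, 53) = 395010. By the Bertrand ballot formula (Cycle Lemma / reflection principle), the number of orderings in which A is strictly ahead of B throughout is (p − q)/(p + q) · C(p + q, p) = (53 − 4)/(53 + 4) · 395010 = 339570.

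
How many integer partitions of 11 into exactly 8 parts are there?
p(11, 8 parts) = 3

Partitions of n into exactly k parts ↔ partitions of n − k into at most k parts (subtract 1 from each part). For n = 11, k = 8, the partitions are: 4+1+1+1+1+1+1+1, 3+2+1+1+1+1+1+1, 2+2+2+1+1+1+1+1. Count = 3.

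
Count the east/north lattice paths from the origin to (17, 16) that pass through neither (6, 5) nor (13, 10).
Number of paths = 677479506

Inclusion–exclusion. Total paths: C(33, 17) = 1166803110. Through P₁: C(11, 6)·C(22, 11) = 325909584. Through P₂: C(23, 13)·C(10, 4) = 240253860. Since P₁ is strictly southwest of P₂, a monotone path through both must visit P₁ then P₂; paths through both = C(11, 6)·C(12, 7)·C(10, 4) = 76839840. Avoid both = 1166803110 − 325909584 − 240253860 + 76839840 = 677479506.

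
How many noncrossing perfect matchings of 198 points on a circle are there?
C_99 = 227508830794229349661819540395688853956041682601541047340

These noncrossing handshakes are counted by the Catalan number C_n = (1/(n + 1)) · C(2n, n). For n = 99: C_99 = (1/100) · C(198, 99) = 22750883079422934966181954039568885395604168260154104734000/100 = 227508830794229349661819540395688853956041682601541047340.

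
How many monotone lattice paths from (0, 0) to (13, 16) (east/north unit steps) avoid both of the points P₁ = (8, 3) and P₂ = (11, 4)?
Number of paths = 66386040

Inclusion–exclusion. Total paths: C(29, 13) = 67863915. Through P₁: C(11, 8)·C(18, 5) = 1413720. Through P₂: C(15, 11)·C(14, 2) = 124215. Since P₁ is strictly southwest of P₂, a monotone path through both must visit P₁ then P₂; paths through both = C(11, 8)·C(4, 3)·C(14, 2) = 60060. Avoid both = 67863915 − 1413720 − 124215 + 60060 = 66386040.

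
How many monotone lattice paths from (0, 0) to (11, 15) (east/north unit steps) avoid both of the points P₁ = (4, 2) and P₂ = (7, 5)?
Number of paths = 6070868

Inclusion–exclusion. Total paths: C(26, 11) = 7726160. Through P₁: C(6, 4)·C(20, 7) = 1162800. Through P₂: C(12, 7)·C(14, 4) = 792792. Since P₁ is strictly southwest of P₂, a monotone path through both must visit P₁ then P₂; paths through both = C(6, 4)·C(6, 3)·C(14, 4) = 300300. Avoid both = 7726160 − 1162800 − 792792 + 300300 = 6070868.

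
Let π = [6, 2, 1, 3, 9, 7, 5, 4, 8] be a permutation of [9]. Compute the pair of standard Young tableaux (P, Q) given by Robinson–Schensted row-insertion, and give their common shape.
P = [1, 3, 4, 8] / [2, 5] / [6, 7] / [9];  Q = [1, 4, 5, 9] / [2, 6] / [3, 7] / [8];  common shape = (4, 2, 2, 1)

Row-insert the values π_1, π_2, … into P one at a time, bumping the leftmost entry strictly greater than the inserted value down to the next row. The recording tableau Q records, in position (i, j), the step at which that cell was added to P.
  Insert 6 (step 1): P = [6];  Q = [1]
  Insert 2 (step 2): P = [2] / [6];  Q = [1] / [2]
  Insert 1 (step 3): P = [1] / [2] / [6];  Q = [1] / [2] / [3]
  Insert 3 (step 4): P = [1, 3] / [2] / [6];  Q = [1, 4] / [2] / [3]
  Insert 9 (step 5): P = [1, 3, 9] / [2] / [6];  Q = [1, 4, 5] / [2] / [3]
  Insert 7 (step 6): P = [1, 3, 7] / [2, 9] / [6];  Q = [1, 4, 5] / [2, 6] / [3]
  Insert 5 (step 7): P = [1, 3, 5] / [2, 7] / [6, 9];  Q = [1, 4, 5] / [2, 6] / [3, 7]
  Insert 4 (step 8): P = [1, 3, 4] / [2, 5] / [6, 7] / [9];  Q = [1, 4, 5] / [2, 6] / [3, 7] / [8]
  Insert 8 (step 9): P = [1, 3, 4, 8] / [2, 5] / [6, 7] / [9];  Q = [1, 4, 5, 9] / [2, 6] / [3, 7] / [8]
Final shape: (4, 2, 2, 1).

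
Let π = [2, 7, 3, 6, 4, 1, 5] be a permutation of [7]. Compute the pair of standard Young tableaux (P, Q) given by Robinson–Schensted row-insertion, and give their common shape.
P = [1, 3, 4, 5] / [2] / [6] / [7];  Q = [1, 2, 4, 7] / [3] / [5] / [6];  common shape = (4, 1, 1, 1)

Row-insert the values π_1, π_2, … into P one at a time, bumping the leftmost entry strictly greater than the inserted value down to the next row. The recording tableau Q records, in position (i, j), the step at which that cell was added to P.
  Insert 2 (step 1): P = [2];  Q = [1]
  Insert 7 (step 2): P = [2, 7];  Q = [1, 2]
  Insert 3 (step 3): P = [2, 3] / [7];  Q = [1, 2] / [3]
  Insert 6 (step 4): P = [2, 3, 6] / [7];  Q = [1, 2, 4] / [3]
  Insert 4 (step 5): P = [2, 3, 4] / [6] / [7];  Q = [1, 2, 4] / [3] / [5]
  Insert 1 (step 6): P = [1, 3, 4] / [2] / [6] / [7];  Q = [1, 2, 4] / [3] / [5] / [6]
  Insert 5 (step 7): P = [1, 3, 4, 5] / [2] / [6] / [7];  Q = [1, 2, 4, 7] / [3] / [5] / [6]
Final shape: (4, 1, 1, 1).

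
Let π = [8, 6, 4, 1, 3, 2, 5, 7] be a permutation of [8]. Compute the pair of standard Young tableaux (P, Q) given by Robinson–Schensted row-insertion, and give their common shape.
P = [1, 2, 5, 7] / [3] / [4] / [6] / [8];  Q = [1, 5, 7, 8] / [2] / [3] / [4] / [6];  common shape = (4, 1, 1, 1, 1)

Row-insert the values π_1, π_2, … into P one at a time, bumping the leftmost entry strictly greater than the inserted value down to the next row. The recording tableau Q records, in position (i, j), the step at which that cell was added to P.
  Insert 8 (step 1): P = [8];  Q = [1]
  Insert 6 (step 2): P = [6] / [8];  Q = [1] / [2]
  Insert 4 (step 3): P = [4] / [6] / [8];  Q = [1] / [2] / [3]
  Insert 1 (step 4): P = [1] / [4] / [6] / [8];  Q = [1] / [2] / [3] / [4]
  Insert 3 (step 5): P = [1, 3] / [4] / [6] / [8];  Q = [1, 5] / [2] / [3] / [4]
  Insert 2 (step 6): P = [1, 2] / [3] / [4] / [6] / [8];  Q = [1, 5] / [2] / [3] / [4] / [6]
  Insert 5 (step 7): P = [1, 2, 5] / [3] / [4] / [6] / [8];  Q = [1, 5, 7] / [2] / [3] / [4] / [6]
  Insert 7 (step 8): P = [1, 2, 5, 7] / [3] / [4] / [6] / [8];  Q = [1, 5, 7, 8] / [2] / [3] / [4] / [6]
Final shape: (4, 1, 1, 1, 1).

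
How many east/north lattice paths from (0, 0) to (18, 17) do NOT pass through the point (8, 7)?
Number of paths = 3348662790

Total paths from (0, 0) to (18, 17): C(35, 18) = 4537567650. Paths through (8, 7): (paths (0, 0) → (8, 7)) × (paths (8, 7) → (18, 17)) = C(15, 8) · C(20, 10) = 6435 · 184756 = 1188904860. Avoidance count = 4537567650 − 1188904860 = 3348662790.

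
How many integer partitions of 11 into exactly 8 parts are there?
p(11, 8 parts) = 3

Partitions of n into exactly k parts ↔ partitions of n − k into at most k parts (subtract 1 from each part). For n = 11, k = 8, the partitions are: 4+1+1+1+1+1+1+1, 3+2+1+1+1+1+1+1, 2+2+2+1+1+1+1+1. Count = 3.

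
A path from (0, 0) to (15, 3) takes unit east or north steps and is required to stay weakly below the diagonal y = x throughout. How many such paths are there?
Number of paths = 663

By the reflection principle (André's argument), the number of monotone paths to (15, 3) with n ≤ m that never go above y = x is C(18, 15) − C(18, 16) = 816 − 153 = 663.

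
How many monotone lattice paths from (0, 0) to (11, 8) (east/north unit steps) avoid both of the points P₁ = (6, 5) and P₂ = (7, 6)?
Number of paths = 37830

Inclusion–exclusion. Total paths: C(19, 11) = 75582. Through P₁: C(11, 6)·C(8, 5) = 25872. Through P₂: C(13, 7)·C(6, 4) = 25740. Since P₁ is strictly southwest of P₂, a monotone path through both must visit P₁ then P₂; paths through both = C(11, 6)·C(2, 1)·C(6, 4) = 13860. Avoid both = 75582 − 25872 − 25740 + 13860 = 37830.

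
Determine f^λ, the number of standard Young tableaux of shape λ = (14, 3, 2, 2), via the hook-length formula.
# SYT of shape (14, 3, 2, 2) = 1508220

Hook-length formula: f^λ = n! / Π hook(c), product over all cells c of the Young diagram. For λ = (14, 3, 2, 2), n = 21 boxes. Hook lengths by row (left-to-right, top-to-bottom): [17, 16, 13, 11, 10, 9, 8, 7, 6, 5, 4, 3, 2, 1]; [5, 4, 1]; [3, 2]; [2, 1]. Product of hooks = 33874993152000. So f^λ = 21! / 33874993152000 = 51090942171709440000 / 33874993152000 = 1508220.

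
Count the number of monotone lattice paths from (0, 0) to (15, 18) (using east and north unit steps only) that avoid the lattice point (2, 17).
Number of paths = 1037155926

Total paths from (0, 0) to (15, 18): C(33, 15) = 1037158320. Paths through (2, 17): (paths (0, 0) → (2, 17)) × (paths (2, 17) → (15, 18)) = C(19, 2) · C(14, 13) = 171 · 14 = 2394. Avoidance count = 1037158320 − 2394 = 1037155926.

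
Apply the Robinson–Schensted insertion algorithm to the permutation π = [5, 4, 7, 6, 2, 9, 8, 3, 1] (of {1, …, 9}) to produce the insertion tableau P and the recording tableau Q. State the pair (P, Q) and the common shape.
P = [1, 3, 8] / [2, 6, 9] / [4, 7] / [5];  Q = [1, 3, 6] / [2, 4, 7] / [5, 8] / [9];  common shape = (3, 3, 2, 1)

Row-insert the values π_1, π_2, … into P one at a time, bumping the leftmost entry strictly greater than the inserted value down to the next row. The recording tableau Q records, in position (i, j), the step at which that cell was added to P.
  Insert 5 (step 1): P = [5];  Q = [1]
  Insert 4 (step 2): P = [4] / [5];  Q = [1] / [2]
  Insert 7 (step 3): P = [4, 7] / [5];  Q = [1, 3] / [2]
  Insert 6 (step 4): P = [4, 6] / [5, 7];  Q = [1, 3] / [2, 4]
  Insert 2 (step 5): P = [2, 6] / [4, 7] / [5];  Q = [1, 3] / [2, 4] / [5]
  Insert 9 (step 6): P = [2, 6, 9] / [4, 7] / [5];  Q = [1, 3, 6] / [2, 4] / [5]
  Insert 8 (step 7): P = [2, 6, 8] / [4, 7, 9] / [5];  Q = [1, 3, 6] / [2, 4, 7] / [5]
  Insert 3 (step 8): P = [2, 3, 8] / [4, 6, 9] / [5, 7];  Q = [1, 3, 6] / [2, 4, 7] / [5, 8]
  Insert 1 (step 9): P = [1, 3, 8] / [2, 6, 9] / [4, 7] / [5];  Q = [1, 3, 6] / [2, 4, 7] / [5, 8] / [9]
Final shape: (3, 3, 2, 1).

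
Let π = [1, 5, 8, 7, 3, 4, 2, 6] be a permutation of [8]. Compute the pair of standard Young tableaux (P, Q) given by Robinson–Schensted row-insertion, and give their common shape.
P = [1, 2, 4, 6] / [3, 7] / [5] / [8];  Q = [1, 2, 3, 8] / [4, 6] / [5] / [7];  common shape = (4, 2, 1, 1)

Row-insert the values π_1, π_2, … into P one at a time, bumping the leftmost entry strictly greater than the inserted value down to the next row. The recording tableau Q records, in position (i, j), the step at which that cell was added to P.
  Insert 1 (step 1): P = [1];  Q = [1]
  Insert 5 (step 2): P = [1, 5];  Q = [1, 2]
  Insert 8 (step 3): P = [1, 5, 8];  Q = [1, 2, 3]
  Insert 7 (step 4): P = [1, 5, 7] / [8];  Q = [1, 2, 3] / [4]
  Insert 3 (step 5): P = [1, 3, 7] / [5] / [8];  Q = [1, 2, 3] / [4] / [5]
  Insert 4 (step 6): P = [1, 3, 4] / [5, 7] / [8];  Q = [1, 2, 3] / [4, 6] / [5]
  Insert 2 (step 7): P = [1, 2, 4] / [3, 7] / [5] / [8];  Q = [1, 2, 3] / [4, 6] / [5] / [7]
  Insert 6 (step 8): P = [1, 2, 4, 6] / [3, 7] / [5] / [8];  Q = [1, 2, 3, 8] / [4, 6] / [5] / [7]
Final shape: (4, 2, 1, 1).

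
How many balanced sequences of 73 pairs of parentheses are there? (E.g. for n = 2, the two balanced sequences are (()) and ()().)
C_73 = 79463489365077377841208237632349268884500

These balanced parentheses are counted by the Catalan number C_n = (1/(n + 1)) · C(2n, n). For n = 73: C_73 = (1/74) · C(146, 73) = 5880298213015725960249409584793845897453000/74 = 79463489365077377841208237632349268884500.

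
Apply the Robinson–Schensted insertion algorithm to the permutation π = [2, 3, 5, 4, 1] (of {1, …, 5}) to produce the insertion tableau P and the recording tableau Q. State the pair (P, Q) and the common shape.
P = [1, 3, 4] / [2] / [5];  Q = [1, 2, 3] / [4] / [5];  common shape = (3, 1, 1)

Row-insert the values π_1, π_2, … into P one at a time, bumping the leftmost entry strictly greater than the inserted value down to the next row. The recording tableau Q records, in position (i, j), the step at which that cell was added to P.
  Insert 2 (step 1): P = [2];  Q = [1]
  Insert 3 (step 2): P = [2, 3];  Q = [1, 2]
  Insert 5 (step 3): P = [2, 3, 5];  Q = [1, 2, 3]
  Insert 4 (step 4): P = [2, 3, 4] / [5];  Q = [1, 2, 3] / [4]
  Insert 1 (step 5): P = [1, 3, 4] / [2] / [5];  Q = [1, 2, 3] / [4] / [5]
Final shape: (3, 1, 1).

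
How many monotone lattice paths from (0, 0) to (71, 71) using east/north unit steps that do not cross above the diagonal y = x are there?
C_71 = 5175569924646105559418940193995065716350

These NE paths below the diagonal are counted by the Catalan number C_n = (1/(n + 1)) · C(2n, n). For n = 71: C_71 = (1/72) · C(142, 71) = 372641034574519600278163693967644731577200/72 = 5175569924646105559418940193995065716350.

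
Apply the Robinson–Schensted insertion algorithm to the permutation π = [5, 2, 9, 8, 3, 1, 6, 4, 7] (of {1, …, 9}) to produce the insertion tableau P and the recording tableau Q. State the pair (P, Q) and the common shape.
P = [1, 3, 4, 7] / [2, 6] / [5, 8] / [9];  Q = [1, 3, 7, 9] / [2, 4] / [5, 8] / [6];  common shape = (4, 2, 2, 1)

Row-insert the values π_1, π_2, … into P one at a time, bumping the leftmost entry strictly greater than the inserted value down to the next row. The recording tableau Q records, in position (i, j), the step at which that cell was added to P.
  Insert 5 (step 1): P = [5];  Q = [1]
  Insert 2 (step 2): P = [2] / [5];  Q = [1] / [2]
  Insert 9 (step 3): P = [2, 9] / [5];  Q = [1, 3] / [2]
  Insert 8 (step 4): P = [2, 8] / [5, 9];  Q = [1, 3] / [2, 4]
  Insert 3 (step 5): P = [2, 3] / [5, 8] / [9];  Q = [1, 3] / [2, 4] / [5]
  Insert 1 (step 6): P = [1, 3] / [2, 8] / [5] / [9];  Q = [1, 3] / [2, 4] / [5] / [6]
  Insert 6 (step 7): P = [1, 3, 6] / [2, 8] / [5] / [9];  Q = [1, 3, 7] / [2, 4] / [5] / [6]
  Insert 4 (step 8): P = [1, 3, 4] / [2, 6] / [5, 8] / [9];  Q = [1, 3, 7] / [2, 4] / [5, 8] / [6]
  Insert 7 (step 9): P = [1, 3, 4, 7] / [2, 6] / [5, 8] / [9];  Q = [1, 3, 7, 9] / [2, 4] / [5, 8] / [6]
Final shape: (4, 2, 2, 1).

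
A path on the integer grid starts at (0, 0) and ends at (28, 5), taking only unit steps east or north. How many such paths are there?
Number of paths = 237336

A monotone lattice path from (0, 0) to (28, 5) consists of 28 east steps and 5 north steps in some order, so it is determined by which 28 of the 33 steps are east. The count is C(33, 28) = 237336.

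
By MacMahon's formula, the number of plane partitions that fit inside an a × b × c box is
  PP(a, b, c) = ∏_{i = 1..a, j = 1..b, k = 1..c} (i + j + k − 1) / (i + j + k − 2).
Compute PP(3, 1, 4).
PP(3, 1, 4) = 35

Evaluate the triple product over i = 1..3, j = 1..1, k = 1..4. The factors are (2/1) · (3/2) · (4/3) · (5/4) · (3/2) · (4/3) · (5/4) · (6/5) · … (12 factors total). The numerators and denominators telescope so the product is an integer; carrying out the multiplication exactly gives PP(3, 1, 4) = 35.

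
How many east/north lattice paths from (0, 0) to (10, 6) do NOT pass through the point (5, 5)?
Number of paths = 6496

Total paths from (0, 0) to (10, 6): C(16, 10) = 8008. Paths through (5, 5): (paths (0, 0) → (5, 5)) × (paths (5, 5) → (10, 6)) = C(10, 5) · C(6, 5) = 252 · 6 = 1512. Avoidance count = 8008 − 1512 = 6496.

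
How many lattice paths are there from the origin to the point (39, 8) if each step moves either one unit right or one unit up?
Number of paths = 314457495

A monotone lattice path from (0, 0) to (39, 8) consists of 39 east steps and 8 north steps in some order, so it is determined by which 39 of the 47 steps are east. The count is C(47, 39) = 314457495.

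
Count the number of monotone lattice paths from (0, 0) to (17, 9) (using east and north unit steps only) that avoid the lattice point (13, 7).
Number of paths = 1961750

Total paths from (0, 0) to (17, 9): C(26, 17) = 3124550. Paths through (13, 7): (paths (0, 0) → (13, 7)) × (paths (13, 7) → (17, 9)) = C(20, 13) · C(6, 4) = 77520 · 15 = 1162800. Avoidance count = 3124550 − 1162800 = 1961750.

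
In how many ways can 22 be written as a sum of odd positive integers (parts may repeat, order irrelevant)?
p_odd(22) = 89

Enumerate partitions using only odd parts via the recurrence o(n, m) = o(n, m−2) + o(n−m, m) over odd m, starting from the largest odd part ≤ n. This gives p_odd(22) = 89. (Euler's theorem: equals the count of distinct-part partitions.)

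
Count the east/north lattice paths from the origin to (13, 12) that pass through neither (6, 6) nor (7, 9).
Number of paths = 2964220

Inclusion–exclusion. Total paths: C(25, 13) = 5200300. Through P₁: C(12, 6)·C(13, 7) = 1585584. Through P₂: C(16, 7)·C(9, 6) = 960960. Since P₁ is strictly southwest of P₂, a monotone path through both must visit P₁ then P₂; paths through both = C(12, 6)·C(4, 1)·C(9, 6) = 310464. Avoid both = 5200300 − 1585584 − 960960 + 310464 = 2964220.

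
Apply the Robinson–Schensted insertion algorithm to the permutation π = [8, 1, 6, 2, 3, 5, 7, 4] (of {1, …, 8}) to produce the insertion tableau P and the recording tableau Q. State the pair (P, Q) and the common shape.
P = [1, 2, 3, 4, 7] / [5] / [6] / [8];  Q = [1, 3, 5, 6, 7] / [2] / [4] / [8];  common shape = (5, 1, 1, 1)

Row-insert the values π_1, π_2, … into P one at a time, bumping the leftmost entry strictly greater than the inserted value down to the next row. The recording tableau Q records, in position (i, j), the step at which that cell was added to P.
  Insert 8 (step 1): P = [8];  Q = [1]
  Insert 1 (step 2): P = [1] / [8];  Q = [1] / [2]
  Insert 6 (step 3): P = [1, 6] / [8];  Q = [1, 3] / [2]
  Insert 2 (step 4): P = [1, 2] / [6] / [8];  Q = [1, 3] / [2] / [4]
  Insert 3 (step 5): P = [1, 2, 3] / [6] / [8];  Q = [1, 3, 5] / [2] / [4]
  Insert 5 (step 6): P = [1, 2, 3, 5] / [6] / [8];  Q = [1, 3, 5, 6] / [2] / [4]
  Insert 7 (step 7): P = [1, 2, 3, 5, 7] / [6] / [8];  Q = [1, 3, 5, 6, 7] / [2] / [4]
  Insert 4 (step 8): P = [1, 2, 3, 4, 7] / [5] / [6] / [8];  Q = [1, 3, 5, 6, 7] / [2] / [4] / [8]
Final shape: (5, 1, 1, 1).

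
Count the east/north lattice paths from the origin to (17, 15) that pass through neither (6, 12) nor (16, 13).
Number of paths = 355986291

Inclusion–exclusion. Total paths: C(32, 17) = 565722720. Through P₁: C(18, 6)·C(14, 11) = 6757296. Through P₂: C(29, 16)·C(3, 1) = 203591745. Since P₁ is strictly southwest of P₂, a monotone path through both must visit P₁ then P₂; paths through both = C(18, 6)·C(11, 10)·C(3, 1) = 612612. Avoid both = 565722720 − 6757296 − 203591745 + 612612 = 355986291.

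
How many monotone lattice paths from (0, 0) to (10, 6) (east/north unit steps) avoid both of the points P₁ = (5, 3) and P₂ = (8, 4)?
Number of paths = 3246

Inclusion–exclusion. Total paths: C(16, 10) = 8008. Through P₁: C(8, 5)·C(8, 5) = 3136. Through P₂: C(12, 8)·C(4, 2) = 2970. Since P₁ is strictly southwest of P₂, a monotone path through both must visit P₁ then P₂; paths through both = C(8, 5)·C(4, 3)·C(4, 2) = 1344. Avoid both = 8008 − 3136 − 2970 + 1344 = 3246.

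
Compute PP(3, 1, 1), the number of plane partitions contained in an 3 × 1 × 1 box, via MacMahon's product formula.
PP(3, 1, 1) = 4

Evaluate the triple product over i = 1..3, j = 1..1, k = 1..1. The factors are (2/1) · (3/2) · (4/3). The numerators and denominators telescope so the product is an integer; carrying out the multiplication exactly gives PP(3, 1, 1) = 4.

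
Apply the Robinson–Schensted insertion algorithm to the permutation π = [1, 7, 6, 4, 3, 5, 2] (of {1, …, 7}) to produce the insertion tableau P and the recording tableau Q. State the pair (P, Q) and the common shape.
P = [1, 2, 5] / [3] / [4] / [6] / [7];  Q = [1, 2, 6] / [3] / [4] / [5] / [7];  common shape = (3, 1, 1, 1, 1)

Row-insert the values π_1, π_2, … into P one at a time, bumping the leftmost entry strictly greater than the inserted value down to the next row. The recording tableau Q records, in position (i, j), the step at which that cell was added to P.
  Insert 1 (step 1): P = [1];  Q = [1]
  Insert 7 (step 2): P = [1, 7];  Q = [1, 2]
  Insert 6 (step 3): P = [1, 6] / [7];  Q = [1, 2] / [3]
  Insert 4 (step 4): P = [1, 4] / [6] / [7];  Q = [1, 2] / [3] / [4]
  Insert 3 (step 5): P = [1, 3] / [4] / [6] / [7];  Q = [1, 2] / [3] / [4] / [5]
  Insert 5 (step 6): P = [1, 3, 5] / [4] / [6] / [7];  Q = [1, 2, 6] / [3] / [4] / [5]
  Insert 2 (step 7): P = [1, 2, 5] / [3] / [4] / [6] / [7];  Q = [1, 2, 6] / [3] / [4] / [5] / [7]
Final shape: (3, 1, 1, 1, 1).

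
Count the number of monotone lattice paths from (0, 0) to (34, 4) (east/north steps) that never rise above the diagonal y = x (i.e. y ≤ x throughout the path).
Number of paths = 65379

By the reflection principle (André's argument), the number of monotone paths to (34, 4) with n ≤ m that never go above y = x is C(38, 34) − C(38, 35) = 73815 − 8436 = 65379.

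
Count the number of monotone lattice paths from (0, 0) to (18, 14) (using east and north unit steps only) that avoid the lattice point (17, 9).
Number of paths = 452688300

Total paths from (0, 0) to (18, 14): C(32, 18) = 471435600. Paths through (17, 9): (paths (0, 0) → (17, 9)) × (paths (17, 9) → (18, 14)) = C(26, 17) · C(6, 1) = 3124550 · 6 = 18747300. Avoidance count = 471435600 − 18747300 = 452688300.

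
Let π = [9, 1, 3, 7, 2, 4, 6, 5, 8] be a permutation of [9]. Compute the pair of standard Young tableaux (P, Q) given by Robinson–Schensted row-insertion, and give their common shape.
P = [1, 2, 4, 5, 8] / [3, 6] / [7] / [9];  Q = [1, 3, 4, 7, 9] / [2, 6] / [5] / [8];  common shape = (5, 2, 1, 1)

Row-insert the values π_1, π_2, … into P one at a time, bumping the leftmost entry strictly greater than the inserted value down to the next row. The recording tableau Q records, in position (i, j), the step at which that cell was added to P.
  Insert 9 (step 1): P = [9];  Q = [1]
  Insert 1 (step 2): P = [1] / [9];  Q = [1] / [2]
  Insert 3 (step 3): P = [1, 3] / [9];  Q = [1, 3] / [2]
  Insert 7 (step 4): P = [1, 3, 7] / [9];  Q = [1, 3, 4] / [2]
  Insert 2 (step 5): P = [1, 2, 7] / [3] / [9];  Q = [1, 3, 4] / [2] / [5]
  Insert 4 (step 6): P = [1, 2, 4] / [3, 7] / [9];  Q = [1, 3, 4] / [2, 6] / [5]
  Insert 6 (step 7): P = [1, 2, 4, 6] / [3, 7] / [9];  Q = [1, 3, 4, 7] / [2, 6] / [5]
  Insert 5 (step 8): P = [1, 2, 4, 5] / [3, 6] / [7] / [9];  Q = [1, 3, 4, 7] / [2, 6] / [5] / [8]
  Insert 8 (step 9): P = [1, 2, 4, 5, 8] / [3, 6] / [7] / [9];  Q = [1, 3, 4, 7, 9] / [2, 6] / [5] / [8]
Final shape: (5, 2, 1, 1).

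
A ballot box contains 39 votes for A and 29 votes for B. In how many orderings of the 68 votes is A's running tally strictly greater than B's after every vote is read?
Strict-lead orderings = 2022204605704914400

Total orderings of the 68 votes with 39 for A: C(68, 39) = 13750991318793417920. By the Bertrand ballot formula (Cycle Lemma / reflection principle), the number of orderings in which A is strictly ahead of B throughout is (p − q)/(p + q) · C(p + q, p) = (39 − 29)/(39 + 29) · 13750991318793417920 = 2022204605704914400.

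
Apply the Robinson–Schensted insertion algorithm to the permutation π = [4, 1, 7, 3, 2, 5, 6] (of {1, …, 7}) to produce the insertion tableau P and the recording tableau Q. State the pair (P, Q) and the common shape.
P = [1, 2, 5, 6] / [3, 7] / [4];  Q = [1, 3, 6, 7] / [2, 4] / [5];  common shape = (4, 2, 1)

Row-insert the values π_1, π_2, … into P one at a time, bumping the leftmost entry strictly greater than the inserted value down to the next row. The recording tableau Q records, in position (i, j), the step at which that cell was added to P.
  Insert 4 (step 1): P = [4];  Q = [1]
  Insert 1 (step 2): P = [1] / [4];  Q = [1] / [2]
  Insert 7 (step 3): P = [1, 7] / [4];  Q = [1, 3] / [2]
  Insert 3 (step 4): P = [1, 3] / [4, 7];  Q = [1, 3] / [2, 4]
  Insert 2 (step 5): P = [1, 2] / [3, 7] / [4];  Q = [1, 3] / [2, 4] / [5]
  Insert 5 (step 6): P = [1, 2, 5] / [3, 7] / [4];  Q = [1, 3, 6] / [2, 4] / [5]
  Insert 6 (step 7): P = [1, 2, 5, 6] / [3, 7] / [4];  Q = [1, 3, 6, 7] / [2, 4] / [5]
Final shape: (4, 2, 1).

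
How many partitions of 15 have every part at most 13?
p(15, parts ≤ 13) = 174

Partitions of 15 with all parts ≤ 13: 13+2, 13+1+1, 12+3, 12+2+1, 12+1+1+1, 11+4, 11+3+1, 11+2+2, 11+2+1+1, 11+1+1+1+1, 10+5, 10+4+1, 10+3+2, 10+3+1+1, 10+2+2+1, 10+2+1+1+1, 10+1+1+1+1+1, 9+6, 9+5+1, 9+4+2, 9+4+1+1, 9+3+3, 9+3+2+1, 9+3+1+1+1, 9+2+2+2, 9+2+2+1+1, 9+2+1+1+1+1, 9+1+1+1+1+1+1, 8+7, 8+6+1, … (174 total). Count = 174.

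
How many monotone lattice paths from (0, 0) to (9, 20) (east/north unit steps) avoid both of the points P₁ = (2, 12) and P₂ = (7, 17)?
Number of paths = 6197700

Inclusion–exclusion. Total paths: C(29, 9) = 10015005. Through P₁: C(14, 2)·C(15, 7) = 585585. Through P₂: C(24, 7)·C(5, 2) = 3461040. Since P₁ is strictly southwest of P₂, a monotone path through both must visit P₁ then P₂; paths through both = C(14, 2)·C(10, 5)·C(5, 2) = 229320. Avoid both = 10015005 − 585585 − 3461040 + 229320 = 6197700.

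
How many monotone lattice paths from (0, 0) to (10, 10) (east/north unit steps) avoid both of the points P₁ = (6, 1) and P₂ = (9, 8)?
Number of paths = 109341

Inclusion–exclusion. Total paths: C(20, 10) = 184756. Through P₁: C(7, 6)·C(13, 4) = 5005. Through P₂: C(17, 9)·C(3, 1) = 72930. Since P₁ is strictly southwest of P₂, a monotone path through both must visit P₁ then P₂; paths through both = C(7, 6)·C(10, 3)·C(3, 1) = 2520. Avoid both = 184756 − 5005 − 72930 + 2520 = 109341.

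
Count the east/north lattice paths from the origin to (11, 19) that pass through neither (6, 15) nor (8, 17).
Number of paths = 40230126

Inclusion–exclusion. Total paths: C(30, 11) = 54627300. Through P₁: C(21, 6)·C(9, 5) = 6837264. Through P₂: C(25, 8)·C(5, 3) = 10815750. Since P₁ is strictly southwest of P₂, a monotone path through both must visit P₁ then P₂; paths through both = C(21, 6)·C(4, 2)·C(5, 3) = 3255840. Avoid both = 54627300 − 6837264 − 10815750 + 3255840 = 40230126.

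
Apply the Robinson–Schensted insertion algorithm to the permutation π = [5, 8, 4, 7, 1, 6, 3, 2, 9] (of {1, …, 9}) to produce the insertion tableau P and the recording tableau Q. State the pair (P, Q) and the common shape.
P = [1, 2, 9] / [3, 6] / [4, 7] / [5] / [8];  Q = [1, 2, 9] / [3, 4] / [5, 6] / [7] / [8];  common shape = (3, 2, 2, 1, 1)

Row-insert the values π_1, π_2, … into P one at a time, bumping the leftmost entry strictly greater than the inserted value down to the next row. The recording tableau Q records, in position (i, j), the step at which that cell was added to P.
  Insert 5 (step 1): P = [5];  Q = [1]
  Insert 8 (step 2): P = [5, 8];  Q = [1, 2]
  Insert 4 (step 3): P = [4, 8] / [5];  Q = [1, 2] / [3]
  Insert 7 (step 4): P = [4, 7] / [5, 8];  Q = [1, 2] / [3, 4]
  Insert 1 (step 5): P = [1, 7] / [4, 8] / [5];  Q = [1, 2] / [3, 4] / [5]
  Insert 6 (step 6): P = [1, 6] / [4, 7] / [5, 8];  Q = [1, 2] / [3, 4] / [5, 6]
  Insert 3 (step 7): P = [1, 3] / [4, 6] / [5, 7] / [8];  Q = [1, 2] / [3, 4] / [5, 6] / [7]
  Insert 2 (step 8): P = [1, 2] / [3, 6] / [4, 7] / [5] / [8];  Q = [1, 2] / [3, 4] / [5, 6] / [7] / [8]
  Insert 9 (step 9): P = [1, 2, 9] / [3, 6] / [4, 7] / [5] / [8];  Q = [1, 2, 9] / [3, 4] / [5, 6] / [7] / [8]
Final shape: (3, 2, 2, 1, 1).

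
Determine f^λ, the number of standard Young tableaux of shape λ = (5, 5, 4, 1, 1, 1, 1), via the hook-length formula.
# SYT of shape (5, 5, 4, 1, 1, 1, 1) = 3508596

Hook-length formula: f^λ = n! / Π hook(c), product over all cells c of the Young diagram. For λ = (5, 5, 4, 1, 1, 1, 1), n = 18 boxes. Hook lengths by row (left-to-right, top-to-bottom): [11, 6, 5, 4, 2]; [10, 5, 4, 3, 1]; [8, 3, 2, 1]; [4]; [3]; [2]; [1]. Product of hooks = 1824768000. So f^λ = 18! / 1824768000 = 6402373705728000 / 1824768000 = 3508596.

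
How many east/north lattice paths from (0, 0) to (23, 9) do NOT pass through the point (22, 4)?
Number of paths = 27959100

Total paths from (0, 0) to (23, 9): C(32, 23) = 28048800. Paths through (22, 4): (paths (0, 0) → (22, 4)) × (paths (22, 4) → (23, 9)) = C(26, 22) · C(6, 1) = 14950 · 6 = 89700. Avoidance count = 28048800 − 89700 = 27959100.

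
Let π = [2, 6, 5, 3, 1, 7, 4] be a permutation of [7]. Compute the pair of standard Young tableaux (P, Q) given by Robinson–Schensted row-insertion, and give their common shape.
P = [1, 3, 4] / [2, 7] / [5] / [6];  Q = [1, 2, 6] / [3, 7] / [4] / [5];  common shape = (3, 2, 1, 1)

Row-insert the values π_1, π_2, … into P one at a time, bumping the leftmost entry strictly greater than the inserted value down to the next row. The recording tableau Q records, in position (i, j), the step at which that cell was added to P.
  Insert 2 (step 1): P = [2];  Q = [1]
  Insert 6 (step 2): P = [2, 6];  Q = [1, 2]
  Insert 5 (step 3): P = [2, 5] / [6];  Q = [1, 2] / [3]
  Insert 3 (step 4): P = [2, 3] / [5] / [6];  Q = [1, 2] / [3] / [4]
  Insert 1 (step 5): P = [1, 3] / [2] / [5] / [6];  Q = [1, 2] / [3] / [4] / [5]
  Insert 7 (step 6): P = [1, 3, 7] / [2] / [5] / [6];  Q = [1, 2, 6] / [3] / [4] / [5]
  Insert 4 (step 7): P = [1, 3, 4] / [2, 7] / [5] / [6];  Q = [1, 2, 6] / [3, 7] / [4] / [5]
Final shape: (3, 2, 1, 1).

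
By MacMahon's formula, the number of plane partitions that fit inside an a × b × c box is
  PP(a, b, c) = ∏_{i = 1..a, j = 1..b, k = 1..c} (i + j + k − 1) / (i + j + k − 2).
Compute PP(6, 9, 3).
PP(6, 9, 3) = 2530768240

Evaluate the triple product over i = 1..6, j = 1..9, k = 1..3. The factors are (2/1) · (3/2) · (4/3) · (3/2) · (4/3) · (5/4) · (4/3) · (5/4) · … (162 factors total). The numerators and denominators telescope so the product is an integer; carrying out the multiplication exactly gives PP(6, 9, 3) = 2530768240.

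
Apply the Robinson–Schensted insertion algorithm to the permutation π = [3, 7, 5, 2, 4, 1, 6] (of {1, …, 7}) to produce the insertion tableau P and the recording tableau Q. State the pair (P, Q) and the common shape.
P = [1, 4, 6] / [2, 5] / [3] / [7];  Q = [1, 2, 7] / [3, 5] / [4] / [6];  common shape = (3, 2, 1, 1)

Row-insert the values π_1, π_2, … into P one at a time, bumping the leftmost entry strictly greater than the inserted value down to the next row. The recording tableau Q records, in position (i, j), the step at which that cell was added to P.
  Insert 3 (step 1): P = [3];  Q = [1]
  Insert 7 (step 2): P = [3, 7];  Q = [1, 2]
  Insert 5 (step 3): P = [3, 5] / [7];  Q = [1, 2] / [3]
  Insert 2 (step 4): P = [2, 5] / [3] / [7];  Q = [1, 2] / [3] / [4]
  Insert 4 (step 5): P = [2, 4] / [3, 5] / [7];  Q = [1, 2] / [3, 5] / [4]
  Insert 1 (step 6): P = [1, 4] / [2, 5] / [3] / [7];  Q = [1, 2] / [3, 5] / [4] / [6]
  Insert 6 (step 7): P = [1, 4, 6] / [2, 5] / [3] / [7];  Q = [1, 2, 7] / [3, 5] / [4] / [6]
Final shape: (3, 2, 1, 1).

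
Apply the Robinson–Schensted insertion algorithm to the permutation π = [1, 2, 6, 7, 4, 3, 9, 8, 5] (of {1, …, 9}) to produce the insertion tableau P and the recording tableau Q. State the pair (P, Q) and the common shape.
P = [1, 2, 3, 5, 8] / [4, 7] / [6, 9];  Q = [1, 2, 3, 4, 7] / [5, 8] / [6, 9];  common shape = (5, 2, 2)

Row-insert the values π_1, π_2, … into P one at a time, bumping the leftmost entry strictly greater than the inserted value down to the next row. The recording tableau Q records, in position (i, j), the step at which that cell was added to P.
  Insert 1 (step 1): P = [1];  Q = [1]
  Insert 2 (step 2): P = [1, 2];  Q = [1, 2]
  Insert 6 (step 3): P = [1, 2, 6];  Q = [1, 2, 3]
  Insert 7 (step 4): P = [1, 2, 6, 7];  Q = [1, 2, 3, 4]
  Insert 4 (step 5): P = [1, 2, 4, 7] / [6];  Q = [1, 2, 3, 4] / [5]
  Insert 3 (step 6): P = [1, 2, 3, 7] / [4] / [6];  Q = [1, 2, 3, 4] / [5] / [6]
  Insert 9 (step 7): P = [1, 2, 3, 7, 9] / [4] / [6];  Q = [1, 2, 3, 4, 7] / [5] / [6]
  Insert 8 (step 8): P = [1, 2, 3, 7, 8] / [4, 9] / [6];  Q = [1, 2, 3, 4, 7] / [5, 8] / [6]
  Insert 5 (step 9): P = [1, 2, 3, 5, 8] / [4, 7] / [6, 9];  Q = [1, 2, 3, 4, 7] / [5, 8] / [6, 9]
Final shape: (5, 2, 2).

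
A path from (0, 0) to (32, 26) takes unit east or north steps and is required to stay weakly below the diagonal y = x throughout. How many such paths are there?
Number of paths = 4698561476816109

By the reflection principle (André's argument), the number of monotone paths to (32, 26) with n ≤ m that never go above y = x is C(58, 32) − C(58, 33) = 22150361247847371 − 17451799771031262 = 4698561476816109.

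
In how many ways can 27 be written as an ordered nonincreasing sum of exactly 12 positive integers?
p(27, 12 parts) = 172

Partitions of n into exactly k parts are in bijection with partitions of n − k into at most k parts (subtract 1 from each part). So p(27, exactly 12) = p(15, parts ≤ 12). Computing via the recurrence p(m, j) = p(m, j−1) + p(m−j, j) gives 172.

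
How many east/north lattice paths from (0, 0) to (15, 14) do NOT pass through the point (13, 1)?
Number of paths = 77557290

Total paths from (0, 0) to (15, 14): C(29, 15) = 77558760. Paths through (13, 1): (paths (0, 0) → (13, 1)) × (paths (13, 1) → (15, 14)) = C(14, 13) · C(15, 2) = 14 · 105 = 1470. Avoidance count = 77558760 − 1470 = 77557290.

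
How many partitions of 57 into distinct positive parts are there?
q(57) = 7917

A partition into distinct parts is a strictly decreasing sequence summing to n. The recurrence d(n, m) = d(n, m−1) + d(n−m, m−1) (use part m at most once) with q(n) = d(n, n) gives q(57) = 7917. (Euler's theorem: # distinct-part partitions = # odd-part partitions.)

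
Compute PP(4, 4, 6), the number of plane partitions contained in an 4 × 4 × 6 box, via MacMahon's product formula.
PP(4, 4, 6) = 9343620

Evaluate the triple product over i = 1..4, j = 1..4, k = 1..6. The factors are (2/1) · (3/2) · (4/3) · (5/4) · (6/5) · (7/6) · (3/2) · (4/3) · … (96 factors total). The numerators and denominators telescope so the product is an integer; carrying out the multiplication exactly gives PP(4, 4, 6) = 9343620.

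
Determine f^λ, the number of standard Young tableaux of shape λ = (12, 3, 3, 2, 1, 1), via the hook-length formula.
# SYT of shape (12, 3, 3, 2, 1, 1) = 134491500

Hook-length formula: f^λ = n! / Π hook(c), product over all cells c of the Young diagram. For λ = (12, 3, 3, 2, 1, 1), n = 22 boxes. Hook lengths by row (left-to-right, top-to-bottom): [17, 14, 12, 9, 8, 7, 6, 5, 4, 3, 2, 1]; [7, 4, 2]; [6, 3, 1]; [4, 1]; [2]; [1]. Product of hooks = 8357410897920. So f^λ = 22! / 8357410897920 = 1124000727777607680000 / 8357410897920 = 134491500.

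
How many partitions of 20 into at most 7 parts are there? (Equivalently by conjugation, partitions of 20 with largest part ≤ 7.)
p(20, parts ≤ 7) = 364

Use the recurrence p(n, m) = p(n, m−1) + p(n−m, m): either the largest part is < m (count p(n, m−1)) or the largest part is exactly m (remove one copy of m, count p(n−m, m)). With p(0, ·) = 1 this gives p(20, parts ≤ 7) = 364. (By conjugating Young diagrams, this also counts partitions of 20 into at most 7 parts.)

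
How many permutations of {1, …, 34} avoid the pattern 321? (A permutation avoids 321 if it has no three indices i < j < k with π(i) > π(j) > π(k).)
C_34 = 812944042149730764

These 321-avoiding permutations are counted by the Catalan number C_n = (1/(n + 1)) · C(2n, n). For n = 34: C_34 = (1/35) · C(68, 34) = 28453041475240576740/35 = 812944042149730764.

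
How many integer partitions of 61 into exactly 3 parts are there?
p(61, 3 parts) = 310

Partitions of n into exactly k parts are in bijection with partitions of n − k into at most k parts (subtract 1 from each part). So p(61, exactly 3) = p(58, parts ≤ 3). Computing via the recurrence p(m, j) = p(m, j−1) + p(m−j, j) gives 310.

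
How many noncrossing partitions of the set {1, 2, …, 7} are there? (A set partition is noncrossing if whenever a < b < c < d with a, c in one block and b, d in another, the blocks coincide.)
C_7 = 429

These noncrossing partitions are counted by the Catalan number C_n = (1/(n + 1)) · C(2n, n). For n = 7: C_7 = (1/8) · C(14, 7) = 3432/8 = 429.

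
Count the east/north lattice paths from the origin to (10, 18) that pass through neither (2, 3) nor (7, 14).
Number of paths = 5678970

Inclusion–exclusion. Total paths: C(28, 10) = 13123110. Through P₁: C(5, 2)·C(23, 8) = 4903140. Through P₂: C(21, 7)·C(7, 3) = 4069800. Since P₁ is strictly southwest of P₂, a monotone path through both must visit P₁ then P₂; paths through both = C(5, 2)·C(16, 5)·C(7, 3) = 1528800. Avoid both = 13123110 − 4903140 − 4069800 + 1528800 = 5678970.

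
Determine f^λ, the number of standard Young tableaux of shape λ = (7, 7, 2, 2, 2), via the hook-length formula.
# SYT of shape (7, 7, 2, 2, 2) = 19752096

Hook-length formula: f^λ = n! / Π hook(c), product over all cells c of the Young diagram. For λ = (7, 7, 2, 2, 2), n = 20 boxes. Hook lengths by row (left-to-right, top-to-bottom): [11, 10, 6, 5, 4, 3, 2]; [10, 9, 5, 4, 3, 2, 1]; [4, 3]; [3, 2]; [2, 1]. Product of hooks = 123171840000. So f^λ = 20! / 123171840000 = 2432902008176640000 / 123171840000 = 19752096.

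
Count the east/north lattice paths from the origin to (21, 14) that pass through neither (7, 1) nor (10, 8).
Number of paths = 1629824952

Inclusion–exclusion. Total paths: C(35, 21) = 2319959400. Through P₁: C(8, 7)·C(27, 14) = 160466400. Through P₂: C(18, 10)·C(17, 11) = 541549008. Since P₁ is strictly southwest of P₂, a monotone path through both must visit P₁ then P₂; paths through both = C(8, 7)·C(10, 3)·C(17, 11) = 11880960. Avoid both = 2319959400 − 160466400 − 541549008 + 11880960 = 1629824952.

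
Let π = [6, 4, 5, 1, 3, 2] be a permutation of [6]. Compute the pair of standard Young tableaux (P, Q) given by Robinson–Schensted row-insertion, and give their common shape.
P = [1, 2] / [3, 5] / [4] / [6];  Q = [1, 3] / [2, 5] / [4] / [6];  common shape = (2, 2, 1, 1)

Row-insert the values π_1, π_2, … into P one at a time, bumping the leftmost entry strictly greater than the inserted value down to the next row. The recording tableau Q records, in position (i, j), the step at which that cell was added to P.
  Insert 6 (step 1): P = [6];  Q = [1]
  Insert 4 (step 2): P = [4] / [6];  Q = [1] / [2]
  Insert 5 (step 3): P = [4, 5] / [6];  Q = [1, 3] / [2]
  Insert 1 (step 4): P = [1, 5] / [4] / [6];  Q = [1, 3] / [2] / [4]
  Insert 3 (step 5): P = [1, 3] / [4, 5] / [6];  Q = [1, 3] / [2, 5] / [4]
  Insert 2 (step 6): P = [1, 2] / [3, 5] / [4] / [6];  Q = [1, 3] / [2, 5] / [4] / [6]
Final shape: (2, 2, 1, 1).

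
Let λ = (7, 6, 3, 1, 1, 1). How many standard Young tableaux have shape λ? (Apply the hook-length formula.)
# SYT of shape (7, 6, 3, 1, 1, 1) = 23279256

Hook-length formula: f^λ = n! / Π hook(c), product over all cells c of the Young diagram. For λ = (7, 6, 3, 1, 1, 1), n = 19 boxes. Hook lengths by row (left-to-right, top-to-bottom): [12, 8, 7, 5, 4, 3, 1]; [10, 6, 5, 3, 2, 1]; [6, 2, 1]; [3]; [2]; [1]. Product of hooks = 5225472000. So f^λ = 19! / 5225472000 = 121645100408832000 / 5225472000 = 23279256.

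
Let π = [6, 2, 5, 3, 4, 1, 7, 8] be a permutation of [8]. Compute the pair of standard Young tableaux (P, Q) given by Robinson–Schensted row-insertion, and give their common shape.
P = [1, 3, 4, 7, 8] / [2] / [5] / [6];  Q = [1, 3, 5, 7, 8] / [2] / [4] / [6];  common shape = (5, 1, 1, 1)

Row-insert the values π_1, π_2, … into P one at a time, bumping the leftmost entry strictly greater than the inserted value down to the next row. The recording tableau Q records, in position (i, j), the step at which that cell was added to P.
  Insert 6 (step 1): P = [6];  Q = [1]
  Insert 2 (step 2): P = [2] / [6];  Q = [1] / [2]
  Insert 5 (step 3): P = [2, 5] / [6];  Q = [1, 3] / [2]
  Insert 3 (step 4): P = [2, 3] / [5] / [6];  Q = [1, 3] / [2] / [4]
  Insert 4 (step 5): P = [2, 3, 4] / [5] / [6];  Q = [1, 3, 5] / [2] / [4]
  Insert 1 (step 6): P = [1, 3, 4] / [2] / [5] / [6];  Q = [1, 3, 5] / [2] / [4] / [6]
  Insert 7 (step 7): P = [1, 3, 4, 7] / [2] / [5] / [6];  Q = [1, 3, 5, 7] / [2] / [4] / [6]
  Insert 8 (step 8): P = [1, 3, 4, 7, 8] / [2] / [5] / [6];  Q = [1, 3, 5, 7, 8] / [2] / [4] / [6]
Final shape: (5, 1, 1, 1).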